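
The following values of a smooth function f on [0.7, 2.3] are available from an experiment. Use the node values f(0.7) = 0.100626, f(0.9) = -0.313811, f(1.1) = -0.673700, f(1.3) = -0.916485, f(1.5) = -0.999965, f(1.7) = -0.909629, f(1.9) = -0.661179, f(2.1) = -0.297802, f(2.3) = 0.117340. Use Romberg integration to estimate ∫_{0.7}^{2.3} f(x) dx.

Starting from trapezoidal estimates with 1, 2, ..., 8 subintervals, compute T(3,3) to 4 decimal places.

-0.9467

T(0,0) (trapezoid, 1 panel, h=1.6000): 0.174373
T(1,0) (trapezoid, 2 panels, h=0.8000): -0.712786
T(2,0) (trapezoid, 4 panels, h=0.4000): -0.890344
T(3,0) (trapezoid, 8 panels, h=0.2000): -0.932718
T(1,1) = -0.712786 + (-0.712786 − 0.174373)/3 = -1.008506
T(2,1) = -0.890344 + (-0.890344 − (-0.712786))/3 = -0.949530
T(3,1) = -0.932718 + (-0.932718 − (-0.890344))/3 = -0.946843
T(2,2) = -0.949530 + (-0.949530 − (-1.008506))/15 = -0.945598
T(3,2) = -0.946843 + (-0.946843 − (-0.949530))/15 = -0.946664
T(3,3) = -0.946664 + (-0.946664 − (-0.945598))/63 = -0.946681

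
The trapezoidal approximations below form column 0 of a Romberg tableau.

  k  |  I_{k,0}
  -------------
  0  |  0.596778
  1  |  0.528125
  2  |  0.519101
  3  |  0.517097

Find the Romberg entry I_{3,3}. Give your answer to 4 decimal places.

I_{1,1} = 0.528125 + (0.528125 − 0.596778)/3 = 0.505241
I_{2,1} = (4·0.519101 − 0.528125) / 3 = 0.516093
I_{3,1} = 0.517097 + (0.517097 − 0.519101)/3 = 0.516429
I_{2,2} = (16·0.516093 − 0.505241) / 15 = 0.516816
I_{3,2} = 0.516429 + (0.516429 − 0.516093)/15 = 0.516451
I_{3,3} = (64·0.516451 − 0.516816) / 63 = 0.516445

0.5164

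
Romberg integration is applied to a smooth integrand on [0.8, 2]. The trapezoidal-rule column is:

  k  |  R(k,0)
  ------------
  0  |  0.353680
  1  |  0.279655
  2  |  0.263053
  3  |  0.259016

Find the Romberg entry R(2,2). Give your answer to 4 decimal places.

0.2577

Richardson extrapolation on the trapezoidal column (denominator 4−1=3):
R(1,1) = (4·0.279655 − 0.353680) / 3 = 0.254980
R(2,1) = (4·0.263053 − 0.279655) / 3 = 0.257519
R(2,2) = (16·0.257519 − 0.254980) / 15 = 0.257688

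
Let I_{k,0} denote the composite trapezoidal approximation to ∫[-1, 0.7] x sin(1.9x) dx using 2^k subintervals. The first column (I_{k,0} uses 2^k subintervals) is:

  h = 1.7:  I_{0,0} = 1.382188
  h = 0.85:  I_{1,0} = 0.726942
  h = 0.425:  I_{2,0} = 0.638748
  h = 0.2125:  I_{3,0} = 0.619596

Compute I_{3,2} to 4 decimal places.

Richardson extrapolation on the trapezoidal column (denominator 4−1=3):
I_{2,1} = 0.638748 + (0.638748 − 0.726942)/3 = 0.609350
I_{3,1} = 0.619596 + (0.619596 − 0.638748)/3 = 0.613212
I_{3,2} = 0.613212 + (0.613212 − 0.609350)/15 = 0.613469
(Column j=1 coincides with Simpson's rule on the same nodes.)

0.6135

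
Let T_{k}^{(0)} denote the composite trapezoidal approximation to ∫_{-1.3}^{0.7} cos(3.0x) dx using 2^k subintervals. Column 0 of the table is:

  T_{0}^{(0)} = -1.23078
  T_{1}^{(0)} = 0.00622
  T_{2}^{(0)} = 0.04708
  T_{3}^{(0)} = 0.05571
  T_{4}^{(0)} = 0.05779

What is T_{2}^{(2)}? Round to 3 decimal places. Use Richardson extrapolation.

Richardson extrapolation on the trapezoidal column (denominator 4−1=3):
T_{1}^{(1)} = 0.00622 + (0.00622 − (-1.23078))/3 = 0.41855
T_{2}^{(1)} = 0.04708 + (0.04708 − 0.00622)/3 = 0.06070
T_{2}^{(2)} = 0.06070 + (0.06070 − 0.41855)/15 = 0.03684

0.037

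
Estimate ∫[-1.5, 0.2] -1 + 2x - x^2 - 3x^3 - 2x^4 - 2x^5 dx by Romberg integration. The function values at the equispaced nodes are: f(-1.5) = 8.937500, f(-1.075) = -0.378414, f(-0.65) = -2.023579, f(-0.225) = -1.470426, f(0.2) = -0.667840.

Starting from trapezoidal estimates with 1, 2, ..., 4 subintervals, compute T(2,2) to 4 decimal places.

T(0,0) (trapezoid, 1 panel, h=1.7000): 7.029211
T(1,0) (trapezoid, 2 panels, h=0.8500): 1.794563
T(2,0) (trapezoid, 4 panels, h=0.4250): 0.111525
T(1,1) = 1.794563 + (1.794563 − 7.029211)/3 = 0.049680
T(2,1) = 0.111525 + (0.111525 − 1.794563)/3 = -0.449488
T(2,2) = -0.449488 + (-0.449488 − 0.049680)/15 = -0.482766

-0.4828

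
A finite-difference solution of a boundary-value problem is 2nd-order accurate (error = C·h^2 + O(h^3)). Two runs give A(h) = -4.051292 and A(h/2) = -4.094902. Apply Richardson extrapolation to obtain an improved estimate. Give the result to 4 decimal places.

-4.1094

The leading error scales as h^2; refining by a factor of 2 reduces it by 2^2 = 4.
Extrapolated value = (4·A(h/2) − A(h)) / (4 − 1)
= (4·(-4.094902) − (-4.051292)) / 3
= -12.328316 / 3 = -4.109439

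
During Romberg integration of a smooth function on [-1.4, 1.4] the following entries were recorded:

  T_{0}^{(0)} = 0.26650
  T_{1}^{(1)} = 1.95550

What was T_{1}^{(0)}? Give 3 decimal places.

From T_{1}^{(1)} = (4·T_{1}^{(0)} − T_{0}^{(0)})/3, solve for T_{1}^{(0)}:
4·T_{1}^{(0)} = 3·1.95550 + 0.26650 = 6.13300
T_{1}^{(0)} = 1.53325

1.533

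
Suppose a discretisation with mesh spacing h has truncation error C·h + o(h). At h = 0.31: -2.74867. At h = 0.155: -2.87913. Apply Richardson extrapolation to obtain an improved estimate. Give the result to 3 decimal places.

-3.010

Extrapolated value = (2·A(h/2) − A(h)) / (2 − 1)
= (2·(-2.87913) − (-2.74867)) / 1
= -3.00959 / 1 = -3.00959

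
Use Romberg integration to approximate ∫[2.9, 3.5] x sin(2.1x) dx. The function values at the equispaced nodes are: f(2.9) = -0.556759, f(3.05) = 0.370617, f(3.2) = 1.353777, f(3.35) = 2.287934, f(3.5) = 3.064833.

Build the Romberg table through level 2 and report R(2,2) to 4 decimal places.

R(0,0) (trapezoid, 1 panel, h=0.6000): 0.752422
R(1,0) (trapezoid, 2 panels, h=0.3000): 0.782344
R(2,0) (trapezoid, 4 panels, h=0.1500): 0.789955
R(1,1) = 0.782344 + (0.782344 − 0.752422)/3 = 0.792318
R(2,1) = 0.789955 + (0.789955 − 0.782344)/3 = 0.792492
R(2,2) = 0.792492 + (0.792492 − 0.792318)/15 = 0.792504

0.7925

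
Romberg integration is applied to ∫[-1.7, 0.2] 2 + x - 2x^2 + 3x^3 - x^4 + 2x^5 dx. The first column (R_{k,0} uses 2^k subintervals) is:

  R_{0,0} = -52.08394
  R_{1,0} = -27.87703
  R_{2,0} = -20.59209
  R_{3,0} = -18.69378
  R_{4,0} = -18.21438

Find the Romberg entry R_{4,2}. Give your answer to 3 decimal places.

-18.054

R_{3,1} = (4·(-18.69378) − (-20.59209)) / 3 = -18.06101
R_{4,1} = (4·(-18.21438) − (-18.69378)) / 3 = -18.05458
R_{4,2} = -18.05458 + (-18.05458 − (-18.06101))/15 = -18.05415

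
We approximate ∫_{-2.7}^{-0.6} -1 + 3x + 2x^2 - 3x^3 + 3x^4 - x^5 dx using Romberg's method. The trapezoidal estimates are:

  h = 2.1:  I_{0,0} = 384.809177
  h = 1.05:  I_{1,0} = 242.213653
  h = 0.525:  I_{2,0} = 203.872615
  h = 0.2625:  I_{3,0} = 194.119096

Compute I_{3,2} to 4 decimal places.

Richardson extrapolation on the trapezoidal column (denominator 4−1=3):
I_{2,1} = 203.872615 + (203.872615 − 242.213653)/3 = 191.092269
I_{3,1} = 194.119096 + (194.119096 − 203.872615)/3 = 190.867923
I_{3,2} = (16·190.867923 − 191.092269) / 15 = 190.852967
(Column j=1 coincides with Simpson's rule on the same nodes.)

190.8530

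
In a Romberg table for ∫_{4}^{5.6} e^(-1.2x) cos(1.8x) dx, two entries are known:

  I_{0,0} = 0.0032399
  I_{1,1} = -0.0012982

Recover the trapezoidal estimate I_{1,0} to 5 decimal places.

-0.00016

From I_{1,1} = (4·I_{1,0} − I_{0,0})/3, solve for I_{1,0}:
4·I_{1,0} = 3·(-0.0012982) + 0.0032399 = -0.0006547
I_{1,0} = -0.0001637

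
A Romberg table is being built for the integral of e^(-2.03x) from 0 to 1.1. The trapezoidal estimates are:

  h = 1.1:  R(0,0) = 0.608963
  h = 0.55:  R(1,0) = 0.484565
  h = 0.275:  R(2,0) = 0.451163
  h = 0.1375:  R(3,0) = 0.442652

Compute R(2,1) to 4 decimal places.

Richardson extrapolation on the trapezoidal column (denominator 4−1=3):
R(2,1) = (4·0.451163 − 0.484565) / 3 = 0.440029

0.4400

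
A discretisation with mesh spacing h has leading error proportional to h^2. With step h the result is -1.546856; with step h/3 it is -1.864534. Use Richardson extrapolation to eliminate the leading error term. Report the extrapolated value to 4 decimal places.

-1.9042

Extrapolated value = (9·A(h/3) − A(h)) / (9 − 1)
= (9·(-1.864534) − (-1.546856)) / 8
= -15.233950 / 8 = -1.904244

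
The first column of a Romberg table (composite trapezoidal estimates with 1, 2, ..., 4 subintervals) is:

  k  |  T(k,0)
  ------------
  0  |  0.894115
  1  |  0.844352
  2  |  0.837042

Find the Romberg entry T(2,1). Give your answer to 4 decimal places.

Richardson extrapolation on the trapezoidal column (denominator 4−1=3):
T(2,1) = 0.837042 + (0.837042 − 0.844352)/3 = 0.834605

0.8346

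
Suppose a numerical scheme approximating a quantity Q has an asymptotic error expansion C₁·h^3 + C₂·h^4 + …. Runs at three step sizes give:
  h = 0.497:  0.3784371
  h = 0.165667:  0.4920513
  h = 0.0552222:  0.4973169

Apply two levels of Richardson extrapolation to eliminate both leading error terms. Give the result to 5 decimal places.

First eliminate the h^3 term (factor 3^3 = 27):
  B₁ = (27·0.4920513 − 0.3784371)/26 = 0.4964211
  B₂ = (27·0.4973169 − 0.4920513)/26 = 0.4975194
Then eliminate the h^4 term (factor 3^4 = 81):
  (81·0.4975194 − 0.4964211)/80 = 0.4975331

0.49753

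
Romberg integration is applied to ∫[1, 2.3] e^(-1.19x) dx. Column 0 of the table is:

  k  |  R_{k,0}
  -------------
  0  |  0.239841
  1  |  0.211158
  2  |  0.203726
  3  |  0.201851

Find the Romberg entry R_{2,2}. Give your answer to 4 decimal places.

R_{1,1} = 0.211158 + (0.211158 − 0.239841)/3 = 0.201597
R_{2,1} = 0.203726 + (0.203726 − 0.211158)/3 = 0.201249
R_{2,2} = 0.201249 + (0.201249 − 0.201597)/15 = 0.201226

0.2012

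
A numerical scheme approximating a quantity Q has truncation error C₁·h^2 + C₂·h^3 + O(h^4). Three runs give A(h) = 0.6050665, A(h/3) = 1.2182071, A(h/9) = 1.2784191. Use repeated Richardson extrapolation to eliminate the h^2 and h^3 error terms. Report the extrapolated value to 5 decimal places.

1.28560

First eliminate the h^2 term (factor 3^2 = 9):
  B₁ = (9·1.2182071 − 0.6050665)/8 = 1.2948497
  B₂ = (9·1.2784191 − 1.2182071)/8 = 1.2859456
Then eliminate the h^3 term (factor 3^3 = 27):
  (27·1.2859456 − 1.2948497)/26 = 1.2856031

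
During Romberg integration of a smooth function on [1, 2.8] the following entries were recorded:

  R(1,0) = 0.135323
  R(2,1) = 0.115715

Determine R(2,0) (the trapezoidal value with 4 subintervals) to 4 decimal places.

From R(2,1) = (4·R(2,0) − R(1,0))/3, solve for R(2,0):
4·R(2,0) = 3·0.115715 + 0.135323 = 0.482468
R(2,0) = 0.120617

0.1206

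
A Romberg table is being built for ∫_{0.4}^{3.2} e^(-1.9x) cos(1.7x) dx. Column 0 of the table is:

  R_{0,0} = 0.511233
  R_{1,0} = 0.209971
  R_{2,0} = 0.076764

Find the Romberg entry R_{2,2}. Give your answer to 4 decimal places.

0.0272

Richardson extrapolation on the trapezoidal column (denominator 4−1=3):
R_{1,1} = 0.209971 + (0.209971 − 0.511233)/3 = 0.109550
R_{2,1} = (4·0.076764 − 0.209971) / 3 = 0.032362
R_{2,2} = (16·0.032362 − 0.109550) / 15 = 0.027216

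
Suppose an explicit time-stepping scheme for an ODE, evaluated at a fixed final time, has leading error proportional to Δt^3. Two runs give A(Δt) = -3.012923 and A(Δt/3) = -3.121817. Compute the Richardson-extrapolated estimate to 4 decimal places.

The leading error scales as Δt^3; refining by a factor of 3 reduces it by 3^3 = 27.
Extrapolated value = (27·A(Δt/3) − A(Δt)) / (27 − 1)
= (27·(-3.121817) − (-3.012923)) / 26
= -81.276136 / 26 = -3.126005

-3.1260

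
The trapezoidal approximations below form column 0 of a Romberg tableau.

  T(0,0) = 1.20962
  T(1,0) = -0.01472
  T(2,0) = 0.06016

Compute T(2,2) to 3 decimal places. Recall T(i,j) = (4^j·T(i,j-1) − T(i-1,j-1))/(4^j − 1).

T(1,1) = -0.01472 + (-0.01472 − 1.20962)/3 = -0.42283
T(2,1) = 0.06016 + (0.06016 − (-0.01472))/3 = 0.08512
T(2,2) = 0.08512 + (0.08512 − (-0.42283))/15 = 0.11898

0.119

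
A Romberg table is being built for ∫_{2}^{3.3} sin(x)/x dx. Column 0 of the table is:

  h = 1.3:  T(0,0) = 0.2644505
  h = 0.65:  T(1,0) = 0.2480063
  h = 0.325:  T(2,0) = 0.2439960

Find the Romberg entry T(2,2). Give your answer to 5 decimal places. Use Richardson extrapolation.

Richardson extrapolation on the trapezoidal column (denominator 4−1=3):
T(1,1) = 0.2480063 + (0.2480063 − 0.2644505)/3 = 0.2425249
T(2,1) = (4·0.2439960 − 0.2480063) / 3 = 0.2426592
T(2,2) = (16·0.2426592 − 0.2425249) / 15 = 0.2426682

0.24267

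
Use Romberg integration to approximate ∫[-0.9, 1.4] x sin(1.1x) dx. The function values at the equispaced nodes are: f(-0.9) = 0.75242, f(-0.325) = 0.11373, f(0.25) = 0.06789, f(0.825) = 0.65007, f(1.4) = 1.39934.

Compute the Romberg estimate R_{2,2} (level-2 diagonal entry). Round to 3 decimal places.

R_{0,0} (trapezoid, 1 panel, h=2.3000): 2.47452
R_{1,0} (trapezoid, 2 panels, h=1.1500): 1.31534
R_{2,0} (trapezoid, 4 panels, h=0.5750): 1.09685
R_{1,1} = 1.31534 + (1.31534 − 2.47452)/3 = 0.92895
R_{2,1} = 1.09685 + (1.09685 − 1.31534)/3 = 1.02402
R_{2,2} = 1.02402 + (1.02402 − 0.92895)/15 = 1.03036

1.030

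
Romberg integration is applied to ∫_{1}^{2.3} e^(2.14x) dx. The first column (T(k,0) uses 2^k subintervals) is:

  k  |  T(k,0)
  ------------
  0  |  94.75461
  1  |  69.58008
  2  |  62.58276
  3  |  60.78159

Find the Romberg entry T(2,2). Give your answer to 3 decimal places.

60.188

Richardson extrapolation on the trapezoidal column (denominator 4−1=3):
T(1,1) = 69.58008 + (69.58008 − 94.75461)/3 = 61.18857
T(2,1) = (4·62.58276 − 69.58008) / 3 = 60.25032
T(2,2) = (16·60.25032 − 61.18857) / 15 = 60.18777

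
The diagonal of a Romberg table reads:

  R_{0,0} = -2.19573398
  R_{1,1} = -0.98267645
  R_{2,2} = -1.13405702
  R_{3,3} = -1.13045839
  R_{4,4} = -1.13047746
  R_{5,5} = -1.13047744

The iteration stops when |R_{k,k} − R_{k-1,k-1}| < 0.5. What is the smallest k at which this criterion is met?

k = 2

|R_{1,1} − R_{0,0}| = 1.21305753 ≥ 0.5
|R_{2,2} − R_{1,1}| = 0.15138057 < 0.5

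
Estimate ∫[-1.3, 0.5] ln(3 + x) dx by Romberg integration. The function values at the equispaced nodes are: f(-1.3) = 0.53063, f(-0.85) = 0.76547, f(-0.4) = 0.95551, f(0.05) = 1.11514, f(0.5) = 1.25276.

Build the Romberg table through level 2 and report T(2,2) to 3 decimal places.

1.683

T(0,0) (trapezoid, 1 panel, h=1.8000): 1.60505
T(1,0) (trapezoid, 2 panels, h=0.9000): 1.66248
T(2,0) (trapezoid, 4 panels, h=0.4500): 1.67752
T(1,1) = 1.66248 + (1.66248 − 1.60505)/3 = 1.68162
T(2,1) = 1.67752 + (1.67752 − 1.66248)/3 = 1.68253
T(2,2) = 1.68253 + (1.68253 − 1.68162)/15 = 1.68259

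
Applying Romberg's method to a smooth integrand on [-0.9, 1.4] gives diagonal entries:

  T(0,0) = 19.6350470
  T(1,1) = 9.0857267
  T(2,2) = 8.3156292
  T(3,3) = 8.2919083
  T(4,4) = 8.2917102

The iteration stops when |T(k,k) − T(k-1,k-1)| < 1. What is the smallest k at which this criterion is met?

|T(1,1) − T(0,0)| = 10.5493203 ≥ 1
|T(2,2) − T(1,1)| = 0.7700975 < 1

k = 2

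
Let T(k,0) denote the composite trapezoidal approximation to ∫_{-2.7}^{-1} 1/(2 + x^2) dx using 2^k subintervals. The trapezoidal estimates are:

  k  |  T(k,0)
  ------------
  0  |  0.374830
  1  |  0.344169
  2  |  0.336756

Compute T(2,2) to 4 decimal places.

0.3343

Richardson extrapolation on the trapezoidal column (denominator 4−1=3):
T(1,1) = (4·0.344169 − 0.374830) / 3 = 0.333949
T(2,1) = (4·0.336756 − 0.344169) / 3 = 0.334285
T(2,2) = 0.334285 + (0.334285 − 0.333949)/15 = 0.334307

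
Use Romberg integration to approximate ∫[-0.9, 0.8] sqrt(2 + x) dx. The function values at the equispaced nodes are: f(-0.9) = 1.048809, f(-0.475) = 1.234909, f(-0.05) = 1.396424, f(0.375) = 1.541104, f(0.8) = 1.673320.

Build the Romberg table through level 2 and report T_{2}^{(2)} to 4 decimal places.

T_{0}^{(0)} (trapezoid, 1 panel, h=1.7000): 2.313810
T_{1}^{(0)} (trapezoid, 2 panels, h=0.8500): 2.343865
T_{2}^{(0)} (trapezoid, 4 panels, h=0.4250): 2.351738
T_{1}^{(1)} = 2.343865 + (2.343865 − 2.313810)/3 = 2.353883
T_{2}^{(1)} = 2.351738 + (2.351738 − 2.343865)/3 = 2.354362
T_{2}^{(2)} = 2.354362 + (2.354362 − 2.353883)/15 = 2.354394

2.3544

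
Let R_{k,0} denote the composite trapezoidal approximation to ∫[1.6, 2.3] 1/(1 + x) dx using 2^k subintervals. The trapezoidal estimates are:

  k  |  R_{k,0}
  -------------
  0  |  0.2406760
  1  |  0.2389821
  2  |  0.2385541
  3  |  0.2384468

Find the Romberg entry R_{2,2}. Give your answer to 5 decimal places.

R_{1,1} = (4·0.2389821 − 0.2406760) / 3 = 0.2384175
R_{2,1} = (4·0.2385541 − 0.2389821) / 3 = 0.2384114
R_{2,2} = 0.2384114 + (0.2384114 − 0.2384175)/15 = 0.2384110

0.23841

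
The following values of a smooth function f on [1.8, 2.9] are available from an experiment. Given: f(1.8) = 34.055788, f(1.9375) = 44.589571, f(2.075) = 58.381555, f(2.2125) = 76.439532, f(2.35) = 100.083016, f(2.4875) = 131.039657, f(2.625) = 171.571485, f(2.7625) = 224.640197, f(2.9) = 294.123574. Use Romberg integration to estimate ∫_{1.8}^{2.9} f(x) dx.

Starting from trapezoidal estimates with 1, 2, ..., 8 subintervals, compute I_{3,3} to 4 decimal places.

I_{0,0} (trapezoid, 1 panel, h=1.1000): 180.498649
I_{1,0} (trapezoid, 2 panels, h=0.5500): 145.294983
I_{2,0} (trapezoid, 4 panels, h=0.2750): 135.884578
I_{3,0} (trapezoid, 8 panels, h=0.1375): 133.489770
I_{1,1} = 145.294983 + (145.294983 − 180.498649)/3 = 133.560428
I_{2,1} = 135.884578 + (135.884578 − 145.294983)/3 = 132.747776
I_{3,1} = 133.489770 + (133.489770 − 135.884578)/3 = 132.691501
I_{2,2} = 132.747776 + (132.747776 − 133.560428)/15 = 132.693599
I_{3,2} = 132.691501 + (132.691501 − 132.747776)/15 = 132.687749
I_{3,3} = 132.687749 + (132.687749 − 132.693599)/63 = 132.687656

132.6877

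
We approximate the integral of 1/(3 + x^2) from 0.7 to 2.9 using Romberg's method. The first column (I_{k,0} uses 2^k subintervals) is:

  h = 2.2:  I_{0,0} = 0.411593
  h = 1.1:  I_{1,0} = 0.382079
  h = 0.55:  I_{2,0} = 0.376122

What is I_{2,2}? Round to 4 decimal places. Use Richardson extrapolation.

I_{1,1} = (4·0.382079 − 0.411593) / 3 = 0.372241
I_{2,1} = 0.376122 + (0.376122 − 0.382079)/3 = 0.374136
I_{2,2} = (16·0.374136 − 0.372241) / 15 = 0.374262

0.3743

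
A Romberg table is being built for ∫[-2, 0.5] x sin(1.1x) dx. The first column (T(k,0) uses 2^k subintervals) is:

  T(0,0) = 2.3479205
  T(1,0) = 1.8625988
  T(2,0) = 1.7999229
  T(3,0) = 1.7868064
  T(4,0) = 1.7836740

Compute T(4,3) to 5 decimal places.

Richardson extrapolation on the trapezoidal column (denominator 4−1=3):
T(2,1) = 1.7999229 + (1.7999229 − 1.8625988)/3 = 1.7790309
T(3,1) = 1.7868064 + (1.7868064 − 1.7999229)/3 = 1.7824342
T(4,1) = (4·1.7836740 − 1.7868064) / 3 = 1.7826299
T(3,2) = (16·1.7824342 − 1.7790309) / 15 = 1.7826611
T(4,2) = 1.7826299 + (1.7826299 − 1.7824342)/15 = 1.7826429
T(4,3) = (64·1.7826429 − 1.7826611) / 63 = 1.7826426

1.78264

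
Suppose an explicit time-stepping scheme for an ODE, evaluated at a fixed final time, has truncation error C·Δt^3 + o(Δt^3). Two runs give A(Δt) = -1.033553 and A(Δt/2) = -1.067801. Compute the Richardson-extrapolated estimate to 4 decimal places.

The leading error scales as Δt^3; refining by a factor of 2 reduces it by 2^3 = 8.
Extrapolated value = (8·A(Δt/2) − A(Δt)) / (8 − 1)
= (8·(-1.067801) − (-1.033553)) / 7
= -7.508855 / 7 = -1.072694

-1.0727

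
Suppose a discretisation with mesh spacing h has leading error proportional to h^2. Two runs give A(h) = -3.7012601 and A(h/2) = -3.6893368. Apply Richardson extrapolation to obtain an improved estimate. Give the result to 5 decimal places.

The leading error scales as h^2; refining by a factor of 2 reduces it by 2^2 = 4.
Extrapolated value = (4·A(h/2) − A(h)) / (4 − 1)
= (4·(-3.6893368) − (-3.7012601)) / 3
= -11.0560871 / 3 = -3.6853624

-3.68536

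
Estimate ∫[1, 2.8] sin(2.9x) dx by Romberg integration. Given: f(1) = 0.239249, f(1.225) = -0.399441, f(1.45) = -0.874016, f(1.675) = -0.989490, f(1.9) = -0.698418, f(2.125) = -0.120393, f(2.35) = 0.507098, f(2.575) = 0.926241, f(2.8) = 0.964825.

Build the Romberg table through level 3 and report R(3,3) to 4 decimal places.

-0.2443

R(0,0) (trapezoid, 1 panel, h=1.8000): 1.083667
R(1,0) (trapezoid, 2 panels, h=0.9000): -0.086743
R(2,0) (trapezoid, 4 panels, h=0.4500): -0.208485
R(3,0) (trapezoid, 8 panels, h=0.2250): -0.235436
R(1,1) = -0.086743 + (-0.086743 − 1.083667)/3 = -0.476880
R(2,1) = -0.208485 + (-0.208485 − (-0.086743))/3 = -0.249066
R(3,1) = -0.235436 + (-0.235436 − (-0.208485))/3 = -0.244420
R(2,2) = -0.249066 + (-0.249066 − (-0.476880))/15 = -0.233878
R(3,2) = -0.244420 + (-0.244420 − (-0.249066))/15 = -0.244110
R(3,3) = -0.244110 + (-0.244110 − (-0.233878))/63 = -0.244272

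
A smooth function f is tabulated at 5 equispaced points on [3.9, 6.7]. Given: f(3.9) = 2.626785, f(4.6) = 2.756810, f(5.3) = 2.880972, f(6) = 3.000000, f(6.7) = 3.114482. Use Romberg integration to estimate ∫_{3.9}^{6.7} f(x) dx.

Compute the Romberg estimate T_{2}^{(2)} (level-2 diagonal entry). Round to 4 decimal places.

8.0571

T_{0}^{(0)} (trapezoid, 1 panel, h=2.8000): 8.037774
T_{1}^{(0)} (trapezoid, 2 panels, h=1.4000): 8.052248
T_{2}^{(0)} (trapezoid, 4 panels, h=0.7000): 8.055891
T_{1}^{(1)} = 8.052248 + (8.052248 − 8.037774)/3 = 8.057073
T_{2}^{(1)} = 8.055891 + (8.055891 − 8.052248)/3 = 8.057105
T_{2}^{(2)} = 8.057105 + (8.057105 − 8.057073)/15 = 8.057107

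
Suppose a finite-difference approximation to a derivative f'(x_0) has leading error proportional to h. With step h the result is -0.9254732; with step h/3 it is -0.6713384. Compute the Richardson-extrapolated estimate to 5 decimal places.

The leading error scales as h; refining by a factor of 3 reduces it by 3^1 = 3.
Extrapolated value = (3·A(h/3) − A(h)) / (3 − 1)
= (3·(-0.6713384) − (-0.9254732)) / 2
= -1.0885420 / 2 = -0.5442710

-0.54427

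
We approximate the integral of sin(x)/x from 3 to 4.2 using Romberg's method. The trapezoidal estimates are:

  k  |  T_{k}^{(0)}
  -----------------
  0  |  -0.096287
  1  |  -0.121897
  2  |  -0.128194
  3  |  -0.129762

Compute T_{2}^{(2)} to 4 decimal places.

Richardson extrapolation on the trapezoidal column (denominator 4−1=3):
T_{1}^{(1)} = (4·(-0.121897) − (-0.096287)) / 3 = -0.130434
T_{2}^{(1)} = -0.128194 + (-0.128194 − (-0.121897))/3 = -0.130293
T_{2}^{(2)} = -0.130293 + (-0.130293 − (-0.130434))/15 = -0.130284

-0.1303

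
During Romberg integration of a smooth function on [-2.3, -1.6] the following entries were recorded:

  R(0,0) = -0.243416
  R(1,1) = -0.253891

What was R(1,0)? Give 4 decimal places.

From R(1,1) = (4·R(1,0) − R(0,0))/3, solve for R(1,0):
4·R(1,0) = 3·(-0.253891) + (-0.243416) = -1.005089
R(1,0) = -0.251272

-0.2513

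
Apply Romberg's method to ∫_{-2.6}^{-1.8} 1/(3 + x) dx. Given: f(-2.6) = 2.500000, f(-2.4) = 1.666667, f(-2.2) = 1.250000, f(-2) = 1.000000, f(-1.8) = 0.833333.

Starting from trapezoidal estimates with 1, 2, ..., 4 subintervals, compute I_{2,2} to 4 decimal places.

I_{0,0} (trapezoid, 1 panel, h=0.8000): 1.333333
I_{1,0} (trapezoid, 2 panels, h=0.4000): 1.166667
I_{2,0} (trapezoid, 4 panels, h=0.2000): 1.116667
I_{1,1} = 1.166667 + (1.166667 − 1.333333)/3 = 1.111112
I_{2,1} = 1.116667 + (1.116667 − 1.166667)/3 = 1.100000
I_{2,2} = 1.100000 + (1.100000 − 1.111112)/15 = 1.099259

1.0993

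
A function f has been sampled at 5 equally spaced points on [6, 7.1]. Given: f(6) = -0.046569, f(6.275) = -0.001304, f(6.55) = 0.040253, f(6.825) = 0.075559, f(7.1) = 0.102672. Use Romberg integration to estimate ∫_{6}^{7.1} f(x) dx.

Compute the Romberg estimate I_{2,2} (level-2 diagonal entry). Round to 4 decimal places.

I_{0,0} (trapezoid, 1 panel, h=1.1000): 0.030857
I_{1,0} (trapezoid, 2 panels, h=0.5500): 0.037567
I_{2,0} (trapezoid, 4 panels, h=0.2750): 0.039204
I_{1,1} = 0.037567 + (0.037567 − 0.030857)/3 = 0.039804
I_{2,1} = 0.039204 + (0.039204 − 0.037567)/3 = 0.039750
I_{2,2} = 0.039750 + (0.039750 − 0.039804)/15 = 0.039746

0.0397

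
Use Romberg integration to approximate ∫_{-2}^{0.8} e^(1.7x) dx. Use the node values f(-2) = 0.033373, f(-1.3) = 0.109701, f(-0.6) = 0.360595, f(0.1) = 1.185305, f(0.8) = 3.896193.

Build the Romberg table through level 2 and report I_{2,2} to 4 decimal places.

2.2796

I_{0,0} (trapezoid, 1 panel, h=2.8000): 5.501392
I_{1,0} (trapezoid, 2 panels, h=1.4000): 3.255529
I_{2,0} (trapezoid, 4 panels, h=0.7000): 2.534269
I_{1,1} = 3.255529 + (3.255529 − 5.501392)/3 = 2.506908
I_{2,1} = 2.534269 + (2.534269 − 3.255529)/3 = 2.293849
I_{2,2} = 2.293849 + (2.293849 − 2.506908)/15 = 2.279645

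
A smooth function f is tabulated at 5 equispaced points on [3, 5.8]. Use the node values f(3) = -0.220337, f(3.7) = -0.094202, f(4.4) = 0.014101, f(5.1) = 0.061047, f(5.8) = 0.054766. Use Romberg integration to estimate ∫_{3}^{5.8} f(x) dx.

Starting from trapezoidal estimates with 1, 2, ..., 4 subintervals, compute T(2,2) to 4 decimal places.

T(0,0) (trapezoid, 1 panel, h=2.8000): -0.231799
T(1,0) (trapezoid, 2 panels, h=1.4000): -0.096158
T(2,0) (trapezoid, 4 panels, h=0.7000): -0.071288
T(1,1) = -0.096158 + (-0.096158 − (-0.231799))/3 = -0.050944
T(2,1) = -0.071288 + (-0.071288 − (-0.096158))/3 = -0.062998
T(2,2) = -0.062998 + (-0.062998 − (-0.050944))/15 = -0.063802

-0.0638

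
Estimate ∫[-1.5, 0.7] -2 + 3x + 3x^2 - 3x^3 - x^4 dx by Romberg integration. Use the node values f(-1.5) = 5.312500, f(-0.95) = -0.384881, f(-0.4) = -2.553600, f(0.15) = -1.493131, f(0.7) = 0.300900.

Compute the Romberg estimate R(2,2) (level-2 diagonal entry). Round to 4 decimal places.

-1.2576

R(0,0) (trapezoid, 1 panel, h=2.2000): 6.174740
R(1,0) (trapezoid, 2 panels, h=1.1000): 0.278410
R(2,0) (trapezoid, 4 panels, h=0.5500): -0.893702
R(1,1) = 0.278410 + (0.278410 − 6.174740)/3 = -1.687033
R(2,1) = -0.893702 + (-0.893702 − 0.278410)/3 = -1.284406
R(2,2) = -1.284406 + (-1.284406 − (-1.687033))/15 = -1.257564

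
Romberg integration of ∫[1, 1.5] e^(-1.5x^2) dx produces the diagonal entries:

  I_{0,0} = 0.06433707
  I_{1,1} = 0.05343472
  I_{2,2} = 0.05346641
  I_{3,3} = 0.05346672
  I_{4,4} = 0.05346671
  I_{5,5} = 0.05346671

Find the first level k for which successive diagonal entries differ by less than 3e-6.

k = 3

|I_{1,1} − I_{0,0}| = 0.01090235 ≥ 3e-6
|I_{2,2} − I_{1,1}| = 0.00003169 ≥ 3e-6
|I_{3,3} − I_{2,2}| = 0.00000031 < 3e-6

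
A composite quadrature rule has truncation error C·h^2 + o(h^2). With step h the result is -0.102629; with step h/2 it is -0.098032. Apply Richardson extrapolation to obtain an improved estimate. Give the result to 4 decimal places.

-0.0965

Extrapolated value = (4·A(h/2) − A(h)) / (4 − 1)
= (4·(-0.098032) − (-0.102629)) / 3
= -0.289499 / 3 = -0.096500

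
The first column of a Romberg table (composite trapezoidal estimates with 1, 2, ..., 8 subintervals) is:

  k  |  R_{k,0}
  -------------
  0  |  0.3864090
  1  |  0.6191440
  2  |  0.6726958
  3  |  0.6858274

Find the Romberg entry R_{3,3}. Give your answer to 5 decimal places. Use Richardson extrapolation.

Richardson extrapolation on the trapezoidal column (denominator 4−1=3):
R_{1,1} = 0.6191440 + (0.6191440 − 0.3864090)/3 = 0.6967223
R_{2,1} = 0.6726958 + (0.6726958 − 0.6191440)/3 = 0.6905464
R_{3,1} = (4·0.6858274 − 0.6726958) / 3 = 0.6902046
R_{2,2} = 0.6905464 + (0.6905464 − 0.6967223)/15 = 0.6901347
R_{3,2} = 0.6902046 + (0.6902046 − 0.6905464)/15 = 0.6901818
R_{3,3} = (64·0.6901818 − 0.6901347) / 63 = 0.6901825

0.69018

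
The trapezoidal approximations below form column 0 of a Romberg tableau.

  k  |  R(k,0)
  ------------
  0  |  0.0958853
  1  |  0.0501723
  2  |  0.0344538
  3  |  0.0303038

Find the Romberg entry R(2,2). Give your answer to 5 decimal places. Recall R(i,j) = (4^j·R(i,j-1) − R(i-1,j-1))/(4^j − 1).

0.02883

Richardson extrapolation on the trapezoidal column (denominator 4−1=3):
R(1,1) = (4·0.0501723 − 0.0958853) / 3 = 0.0349346
R(2,1) = 0.0344538 + (0.0344538 − 0.0501723)/3 = 0.0292143
R(2,2) = 0.0292143 + (0.0292143 − 0.0349346)/15 = 0.0288329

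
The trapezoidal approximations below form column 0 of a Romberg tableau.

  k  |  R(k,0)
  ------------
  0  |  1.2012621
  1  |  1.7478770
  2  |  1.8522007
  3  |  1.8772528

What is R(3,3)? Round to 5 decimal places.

1.88553

Richardson extrapolation on the trapezoidal column (denominator 4−1=3):
R(1,1) = 1.7478770 + (1.7478770 − 1.2012621)/3 = 1.9300820
R(2,1) = 1.8522007 + (1.8522007 − 1.7478770)/3 = 1.8869753
R(3,1) = (4·1.8772528 − 1.8522007) / 3 = 1.8856035
R(2,2) = 1.8869753 + (1.8869753 − 1.9300820)/15 = 1.8841015
R(3,2) = 1.8856035 + (1.8856035 − 1.8869753)/15 = 1.8855120
R(3,3) = 1.8855120 + (1.8855120 − 1.8841015)/63 = 1.8855344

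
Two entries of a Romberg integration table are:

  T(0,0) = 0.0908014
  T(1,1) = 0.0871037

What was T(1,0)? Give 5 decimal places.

From T(1,1) = (4·T(1,0) − T(0,0))/3, solve for T(1,0):
4·T(1,0) = 3·0.0871037 + 0.0908014 = 0.3521125
T(1,0) = 0.0880281

0.08803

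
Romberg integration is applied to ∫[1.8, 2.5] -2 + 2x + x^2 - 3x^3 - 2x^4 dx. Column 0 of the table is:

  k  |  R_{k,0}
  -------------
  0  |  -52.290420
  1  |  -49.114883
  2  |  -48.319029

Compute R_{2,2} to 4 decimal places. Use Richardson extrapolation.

-48.0536

Richardson extrapolation on the trapezoidal column (denominator 4−1=3):
R_{1,1} = -49.114883 + (-49.114883 − (-52.290420))/3 = -48.056371
R_{2,1} = (4·(-48.319029) − (-49.114883)) / 3 = -48.053744
R_{2,2} = -48.053744 + (-48.053744 − (-48.056371))/15 = -48.053569
(Column j=1 coincides with Simpson's rule on the same nodes.)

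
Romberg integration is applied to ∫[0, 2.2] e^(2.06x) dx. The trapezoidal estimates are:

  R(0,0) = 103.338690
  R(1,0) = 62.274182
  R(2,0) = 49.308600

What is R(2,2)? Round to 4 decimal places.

44.7468

Richardson extrapolation on the trapezoidal column (denominator 4−1=3):
R(1,1) = (4·62.274182 − 103.338690) / 3 = 48.586013
R(2,1) = 49.308600 + (49.308600 − 62.274182)/3 = 44.986739
R(2,2) = (16·44.986739 − 48.586013) / 15 = 44.746787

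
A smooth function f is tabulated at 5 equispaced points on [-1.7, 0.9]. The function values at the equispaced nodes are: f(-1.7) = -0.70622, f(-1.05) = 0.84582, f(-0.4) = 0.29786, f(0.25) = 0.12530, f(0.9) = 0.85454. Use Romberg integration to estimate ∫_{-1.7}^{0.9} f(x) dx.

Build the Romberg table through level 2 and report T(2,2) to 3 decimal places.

T(0,0) (trapezoid, 1 panel, h=2.6000): 0.19282
T(1,0) (trapezoid, 2 panels, h=1.3000): 0.48363
T(2,0) (trapezoid, 4 panels, h=0.6500): 0.87304
T(1,1) = 0.48363 + (0.48363 − 0.19282)/3 = 0.58057
T(2,1) = 0.87304 + (0.87304 − 0.48363)/3 = 1.00284
T(2,2) = 1.00284 + (1.00284 − 0.58057)/15 = 1.03099

1.031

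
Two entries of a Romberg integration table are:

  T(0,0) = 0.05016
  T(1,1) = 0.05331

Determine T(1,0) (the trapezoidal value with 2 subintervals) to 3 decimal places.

0.053

From T(1,1) = (4·T(1,0) − T(0,0))/3, solve for T(1,0):
4·T(1,0) = 3·0.05331 + 0.05016 = 0.21009
T(1,0) = 0.05252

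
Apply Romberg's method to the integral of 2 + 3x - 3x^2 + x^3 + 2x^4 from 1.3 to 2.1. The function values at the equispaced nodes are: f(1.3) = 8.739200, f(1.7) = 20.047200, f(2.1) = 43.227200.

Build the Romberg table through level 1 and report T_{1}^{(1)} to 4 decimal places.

17.6207

T_{0}^{(0)} (trapezoid, 1 panel, h=0.8000): 20.786560
T_{1}^{(0)} (trapezoid, 2 panels, h=0.4000): 18.412160
T_{1}^{(1)} = 18.412160 + (18.412160 − 20.786560)/3 = 17.620693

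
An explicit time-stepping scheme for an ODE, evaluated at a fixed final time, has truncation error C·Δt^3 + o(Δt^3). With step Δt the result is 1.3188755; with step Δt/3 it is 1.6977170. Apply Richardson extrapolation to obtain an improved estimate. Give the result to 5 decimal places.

Extrapolated value = (27·A(Δt/3) − A(Δt)) / (27 − 1)
= (27·1.6977170 − 1.3188755) / 26
= 44.5194835 / 26 = 1.7122878

1.71229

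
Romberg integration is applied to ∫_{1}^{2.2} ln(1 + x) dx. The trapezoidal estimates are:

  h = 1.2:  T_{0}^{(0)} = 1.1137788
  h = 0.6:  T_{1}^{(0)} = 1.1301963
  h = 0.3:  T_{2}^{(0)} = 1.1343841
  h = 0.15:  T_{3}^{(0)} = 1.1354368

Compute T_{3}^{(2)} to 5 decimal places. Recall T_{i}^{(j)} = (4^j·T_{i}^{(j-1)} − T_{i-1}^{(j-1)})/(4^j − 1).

Richardson extrapolation on the trapezoidal column (denominator 4−1=3):
T_{2}^{(1)} = (4·1.1343841 − 1.1301963) / 3 = 1.1357800
T_{3}^{(1)} = (4·1.1354368 − 1.1343841) / 3 = 1.1357877
T_{3}^{(2)} = 1.1357877 + (1.1357877 − 1.1357800)/15 = 1.1357882

1.13579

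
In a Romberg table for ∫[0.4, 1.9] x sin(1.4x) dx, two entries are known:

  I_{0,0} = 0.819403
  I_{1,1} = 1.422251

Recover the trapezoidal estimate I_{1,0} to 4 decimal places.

1.2715

From I_{1,1} = (4·I_{1,0} − I_{0,0})/3, solve for I_{1,0}:
4·I_{1,0} = 3·1.422251 + 0.819403 = 5.086156
I_{1,0} = 1.271539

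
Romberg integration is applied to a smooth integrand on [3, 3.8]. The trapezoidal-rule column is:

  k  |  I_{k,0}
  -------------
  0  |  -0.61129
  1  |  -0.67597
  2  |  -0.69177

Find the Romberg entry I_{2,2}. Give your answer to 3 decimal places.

-0.697

Richardson extrapolation on the trapezoidal column (denominator 4−1=3):
I_{1,1} = (4·(-0.67597) − (-0.61129)) / 3 = -0.69753
I_{2,1} = -0.69177 + (-0.69177 − (-0.67597))/3 = -0.69704
I_{2,2} = -0.69704 + (-0.69704 − (-0.69753))/15 = -0.69701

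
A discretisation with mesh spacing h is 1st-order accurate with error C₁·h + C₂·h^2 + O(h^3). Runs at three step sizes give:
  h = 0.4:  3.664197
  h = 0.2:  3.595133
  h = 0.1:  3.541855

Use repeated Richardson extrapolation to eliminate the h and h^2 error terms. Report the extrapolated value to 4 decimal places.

3.4761

First eliminate the h term (factor 2^1 = 2):
  B₁ = (2·3.595133 − 3.664197)/1 = 3.526069
  B₂ = (2·3.541855 − 3.595133)/1 = 3.488577
Then eliminate the h^2 term (factor 2^2 = 4):
  (4·3.488577 − 3.526069)/3 = 3.476080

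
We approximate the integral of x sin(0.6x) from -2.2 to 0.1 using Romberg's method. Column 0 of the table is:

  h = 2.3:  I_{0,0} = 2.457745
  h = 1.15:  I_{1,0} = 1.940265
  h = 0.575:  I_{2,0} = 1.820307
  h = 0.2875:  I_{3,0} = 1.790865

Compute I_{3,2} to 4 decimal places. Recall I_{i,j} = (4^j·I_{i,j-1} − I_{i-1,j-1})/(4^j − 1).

Richardson extrapolation on the trapezoidal column (denominator 4−1=3):
I_{2,1} = 1.820307 + (1.820307 − 1.940265)/3 = 1.780321
I_{3,1} = (4·1.790865 − 1.820307) / 3 = 1.781051
I_{3,2} = 1.781051 + (1.781051 − 1.780321)/15 = 1.781100

1.7811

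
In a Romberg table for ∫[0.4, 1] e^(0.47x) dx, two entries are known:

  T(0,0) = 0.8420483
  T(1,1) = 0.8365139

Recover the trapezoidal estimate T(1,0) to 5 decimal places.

From T(1,1) = (4·T(1,0) − T(0,0))/3, solve for T(1,0):
4·T(1,0) = 3·0.8365139 + 0.8420483 = 3.3515900
T(1,0) = 0.8378975

0.83790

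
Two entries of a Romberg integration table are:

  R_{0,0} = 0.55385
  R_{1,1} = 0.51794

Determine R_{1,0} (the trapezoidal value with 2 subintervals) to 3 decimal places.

From R_{1,1} = (4·R_{1,0} − R_{0,0})/3, solve for R_{1,0}:
4·R_{1,0} = 3·0.51794 + 0.55385 = 2.10767
R_{1,0} = 0.52692

0.527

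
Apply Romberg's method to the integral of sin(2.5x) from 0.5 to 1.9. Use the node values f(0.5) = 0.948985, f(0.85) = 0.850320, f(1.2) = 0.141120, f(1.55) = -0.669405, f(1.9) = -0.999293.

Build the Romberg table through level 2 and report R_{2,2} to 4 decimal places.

R_{0,0} (trapezoid, 1 panel, h=1.4000): -0.035216
R_{1,0} (trapezoid, 2 panels, h=0.7000): 0.081176
R_{2,0} (trapezoid, 4 panels, h=0.3500): 0.103908
R_{1,1} = 0.081176 + (0.081176 − (-0.035216))/3 = 0.119973
R_{2,1} = 0.103908 + (0.103908 − 0.081176)/3 = 0.111485
R_{2,2} = 0.111485 + (0.111485 − 0.119973)/15 = 0.110919

0.1109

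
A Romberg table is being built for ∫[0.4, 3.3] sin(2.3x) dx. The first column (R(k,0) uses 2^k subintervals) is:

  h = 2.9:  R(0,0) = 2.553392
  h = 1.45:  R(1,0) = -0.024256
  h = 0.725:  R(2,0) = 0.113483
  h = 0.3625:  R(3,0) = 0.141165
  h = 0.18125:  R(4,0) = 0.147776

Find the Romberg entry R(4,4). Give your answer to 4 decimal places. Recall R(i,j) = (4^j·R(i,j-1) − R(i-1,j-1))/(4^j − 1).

0.1500

R(1,1) = (4·(-0.024256) − 2.553392) / 3 = -0.883472
R(2,1) = 0.113483 + (0.113483 − (-0.024256))/3 = 0.159396
R(3,1) = 0.141165 + (0.141165 − 0.113483)/3 = 0.150392
R(4,1) = 0.147776 + (0.147776 − 0.141165)/3 = 0.149980
R(2,2) = 0.159396 + (0.159396 − (-0.883472))/15 = 0.228921
R(3,2) = 0.150392 + (0.150392 − 0.159396)/15 = 0.149792
R(4,2) = (16·0.149980 − 0.150392) / 15 = 0.149953
R(3,3) = (64·0.149792 − 0.228921) / 63 = 0.148536
R(4,3) = 0.149953 + (0.149953 − 0.149792)/63 = 0.149956
R(4,4) = 0.149956 + (0.149956 − 0.148536)/255 = 0.149962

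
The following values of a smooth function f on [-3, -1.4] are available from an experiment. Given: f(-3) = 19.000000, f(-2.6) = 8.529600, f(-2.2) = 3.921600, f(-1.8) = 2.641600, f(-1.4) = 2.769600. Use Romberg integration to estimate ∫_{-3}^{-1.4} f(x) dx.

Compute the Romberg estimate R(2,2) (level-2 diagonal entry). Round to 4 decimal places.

9.9009

R(0,0) (trapezoid, 1 panel, h=1.6000): 17.415680
R(1,0) (trapezoid, 2 panels, h=0.8000): 11.845120
R(2,0) (trapezoid, 4 panels, h=0.4000): 10.391040
R(1,1) = 11.845120 + (11.845120 − 17.415680)/3 = 9.988267
R(2,1) = 10.391040 + (10.391040 − 11.845120)/3 = 9.906347
R(2,2) = 9.906347 + (9.906347 − 9.988267)/15 = 9.900886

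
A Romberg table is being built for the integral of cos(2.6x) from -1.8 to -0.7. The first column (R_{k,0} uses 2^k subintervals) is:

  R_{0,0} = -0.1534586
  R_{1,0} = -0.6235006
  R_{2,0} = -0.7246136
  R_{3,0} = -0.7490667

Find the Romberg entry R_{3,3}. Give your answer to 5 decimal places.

Richardson extrapolation on the trapezoidal column (denominator 4−1=3):
R_{1,1} = -0.6235006 + (-0.6235006 − (-0.1534586))/3 = -0.7801813
R_{2,1} = -0.7246136 + (-0.7246136 − (-0.6235006))/3 = -0.7583179
R_{3,1} = (4·(-0.7490667) − (-0.7246136)) / 3 = -0.7572177
R_{2,2} = -0.7583179 + (-0.7583179 − (-0.7801813))/15 = -0.7568603
R_{3,2} = (16·(-0.7572177) − (-0.7583179)) / 15 = -0.7571444
R_{3,3} = (64·(-0.7571444) − (-0.7568603)) / 63 = -0.7571489

-0.75715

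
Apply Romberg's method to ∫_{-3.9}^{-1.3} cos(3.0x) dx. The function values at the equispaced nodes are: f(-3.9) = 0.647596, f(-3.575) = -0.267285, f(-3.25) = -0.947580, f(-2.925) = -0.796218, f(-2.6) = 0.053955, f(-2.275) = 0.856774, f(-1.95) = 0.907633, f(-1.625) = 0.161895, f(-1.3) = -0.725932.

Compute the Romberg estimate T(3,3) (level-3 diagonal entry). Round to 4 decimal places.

-0.0245

T(0,0) (trapezoid, 1 panel, h=2.6000): -0.101837
T(1,0) (trapezoid, 2 panels, h=1.3000): 0.019223
T(2,0) (trapezoid, 4 panels, h=0.6500): -0.016354
T(3,0) (trapezoid, 8 panels, h=0.3250): -0.022748
T(1,1) = 0.019223 + (0.019223 − (-0.101837))/3 = 0.059576
T(2,1) = -0.016354 + (-0.016354 − 0.019223)/3 = -0.028213
T(3,1) = -0.022748 + (-0.022748 − (-0.016354))/3 = -0.024879
T(2,2) = -0.028213 + (-0.028213 − 0.059576)/15 = -0.034066
T(3,2) = -0.024879 + (-0.024879 − (-0.028213))/15 = -0.024657
T(3,3) = -0.024657 + (-0.024657 − (-0.034066))/63 = -0.024508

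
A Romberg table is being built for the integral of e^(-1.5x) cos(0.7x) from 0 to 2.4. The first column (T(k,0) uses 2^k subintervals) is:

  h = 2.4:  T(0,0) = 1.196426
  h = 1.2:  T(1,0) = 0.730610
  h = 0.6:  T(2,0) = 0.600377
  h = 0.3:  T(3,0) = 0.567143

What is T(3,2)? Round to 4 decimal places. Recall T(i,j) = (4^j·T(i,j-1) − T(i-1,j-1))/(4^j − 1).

Richardson extrapolation on the trapezoidal column (denominator 4−1=3):
T(2,1) = (4·0.600377 − 0.730610) / 3 = 0.556966
T(3,1) = (4·0.567143 − 0.600377) / 3 = 0.556065
T(3,2) = 0.556065 + (0.556065 − 0.556966)/15 = 0.556005
(Column j=1 coincides with Simpson's rule on the same nodes.)

0.5560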